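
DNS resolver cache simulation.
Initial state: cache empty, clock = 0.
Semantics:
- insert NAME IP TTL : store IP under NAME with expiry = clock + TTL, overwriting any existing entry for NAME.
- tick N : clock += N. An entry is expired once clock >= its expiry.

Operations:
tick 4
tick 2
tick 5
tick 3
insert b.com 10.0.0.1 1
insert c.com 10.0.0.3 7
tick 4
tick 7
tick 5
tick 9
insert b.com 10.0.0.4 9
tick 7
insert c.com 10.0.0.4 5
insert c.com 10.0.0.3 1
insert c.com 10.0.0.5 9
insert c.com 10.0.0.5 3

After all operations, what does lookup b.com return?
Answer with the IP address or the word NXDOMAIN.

Op 1: tick 4 -> clock=4.
Op 2: tick 2 -> clock=6.
Op 3: tick 5 -> clock=11.
Op 4: tick 3 -> clock=14.
Op 5: insert b.com -> 10.0.0.1 (expiry=14+1=15). clock=14
Op 6: insert c.com -> 10.0.0.3 (expiry=14+7=21). clock=14
Op 7: tick 4 -> clock=18. purged={b.com}
Op 8: tick 7 -> clock=25. purged={c.com}
Op 9: tick 5 -> clock=30.
Op 10: tick 9 -> clock=39.
Op 11: insert b.com -> 10.0.0.4 (expiry=39+9=48). clock=39
Op 12: tick 7 -> clock=46.
Op 13: insert c.com -> 10.0.0.4 (expiry=46+5=51). clock=46
Op 14: insert c.com -> 10.0.0.3 (expiry=46+1=47). clock=46
Op 15: insert c.com -> 10.0.0.5 (expiry=46+9=55). clock=46
Op 16: insert c.com -> 10.0.0.5 (expiry=46+3=49). clock=46
lookup b.com: present, ip=10.0.0.4 expiry=48 > clock=46

Answer: 10.0.0.4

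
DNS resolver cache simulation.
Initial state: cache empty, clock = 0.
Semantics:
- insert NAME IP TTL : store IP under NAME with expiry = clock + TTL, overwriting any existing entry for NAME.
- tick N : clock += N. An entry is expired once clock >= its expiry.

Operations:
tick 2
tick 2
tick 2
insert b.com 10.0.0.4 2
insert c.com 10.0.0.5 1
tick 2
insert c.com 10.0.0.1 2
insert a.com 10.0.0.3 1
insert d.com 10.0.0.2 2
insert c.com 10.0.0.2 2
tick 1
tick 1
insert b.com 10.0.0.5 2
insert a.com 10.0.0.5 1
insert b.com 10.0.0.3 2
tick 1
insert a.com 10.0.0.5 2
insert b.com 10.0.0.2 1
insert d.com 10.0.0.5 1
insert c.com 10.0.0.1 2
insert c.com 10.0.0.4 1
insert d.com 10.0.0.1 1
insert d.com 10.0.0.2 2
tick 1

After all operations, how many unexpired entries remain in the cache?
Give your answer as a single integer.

Answer: 2

Derivation:
Op 1: tick 2 -> clock=2.
Op 2: tick 2 -> clock=4.
Op 3: tick 2 -> clock=6.
Op 4: insert b.com -> 10.0.0.4 (expiry=6+2=8). clock=6
Op 5: insert c.com -> 10.0.0.5 (expiry=6+1=7). clock=6
Op 6: tick 2 -> clock=8. purged={b.com,c.com}
Op 7: insert c.com -> 10.0.0.1 (expiry=8+2=10). clock=8
Op 8: insert a.com -> 10.0.0.3 (expiry=8+1=9). clock=8
Op 9: insert d.com -> 10.0.0.2 (expiry=8+2=10). clock=8
Op 10: insert c.com -> 10.0.0.2 (expiry=8+2=10). clock=8
Op 11: tick 1 -> clock=9. purged={a.com}
Op 12: tick 1 -> clock=10. purged={c.com,d.com}
Op 13: insert b.com -> 10.0.0.5 (expiry=10+2=12). clock=10
Op 14: insert a.com -> 10.0.0.5 (expiry=10+1=11). clock=10
Op 15: insert b.com -> 10.0.0.3 (expiry=10+2=12). clock=10
Op 16: tick 1 -> clock=11. purged={a.com}
Op 17: insert a.com -> 10.0.0.5 (expiry=11+2=13). clock=11
Op 18: insert b.com -> 10.0.0.2 (expiry=11+1=12). clock=11
Op 19: insert d.com -> 10.0.0.5 (expiry=11+1=12). clock=11
Op 20: insert c.com -> 10.0.0.1 (expiry=11+2=13). clock=11
Op 21: insert c.com -> 10.0.0.4 (expiry=11+1=12). clock=11
Op 22: insert d.com -> 10.0.0.1 (expiry=11+1=12). clock=11
Op 23: insert d.com -> 10.0.0.2 (expiry=11+2=13). clock=11
Op 24: tick 1 -> clock=12. purged={b.com,c.com}
Final cache (unexpired): {a.com,d.com} -> size=2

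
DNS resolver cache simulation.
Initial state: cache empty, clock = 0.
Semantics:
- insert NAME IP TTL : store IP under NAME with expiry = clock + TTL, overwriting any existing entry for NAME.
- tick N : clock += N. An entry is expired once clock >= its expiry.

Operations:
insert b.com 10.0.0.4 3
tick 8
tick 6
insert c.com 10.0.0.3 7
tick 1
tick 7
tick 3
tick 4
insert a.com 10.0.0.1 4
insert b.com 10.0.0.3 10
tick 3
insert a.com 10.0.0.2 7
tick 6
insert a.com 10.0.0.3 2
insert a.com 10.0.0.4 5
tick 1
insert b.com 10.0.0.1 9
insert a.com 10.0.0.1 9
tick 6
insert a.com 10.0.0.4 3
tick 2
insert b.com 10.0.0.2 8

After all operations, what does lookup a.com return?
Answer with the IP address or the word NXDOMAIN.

Answer: 10.0.0.4

Derivation:
Op 1: insert b.com -> 10.0.0.4 (expiry=0+3=3). clock=0
Op 2: tick 8 -> clock=8. purged={b.com}
Op 3: tick 6 -> clock=14.
Op 4: insert c.com -> 10.0.0.3 (expiry=14+7=21). clock=14
Op 5: tick 1 -> clock=15.
Op 6: tick 7 -> clock=22. purged={c.com}
Op 7: tick 3 -> clock=25.
Op 8: tick 4 -> clock=29.
Op 9: insert a.com -> 10.0.0.1 (expiry=29+4=33). clock=29
Op 10: insert b.com -> 10.0.0.3 (expiry=29+10=39). clock=29
Op 11: tick 3 -> clock=32.
Op 12: insert a.com -> 10.0.0.2 (expiry=32+7=39). clock=32
Op 13: tick 6 -> clock=38.
Op 14: insert a.com -> 10.0.0.3 (expiry=38+2=40). clock=38
Op 15: insert a.com -> 10.0.0.4 (expiry=38+5=43). clock=38
Op 16: tick 1 -> clock=39. purged={b.com}
Op 17: insert b.com -> 10.0.0.1 (expiry=39+9=48). clock=39
Op 18: insert a.com -> 10.0.0.1 (expiry=39+9=48). clock=39
Op 19: tick 6 -> clock=45.
Op 20: insert a.com -> 10.0.0.4 (expiry=45+3=48). clock=45
Op 21: tick 2 -> clock=47.
Op 22: insert b.com -> 10.0.0.2 (expiry=47+8=55). clock=47
lookup a.com: present, ip=10.0.0.4 expiry=48 > clock=47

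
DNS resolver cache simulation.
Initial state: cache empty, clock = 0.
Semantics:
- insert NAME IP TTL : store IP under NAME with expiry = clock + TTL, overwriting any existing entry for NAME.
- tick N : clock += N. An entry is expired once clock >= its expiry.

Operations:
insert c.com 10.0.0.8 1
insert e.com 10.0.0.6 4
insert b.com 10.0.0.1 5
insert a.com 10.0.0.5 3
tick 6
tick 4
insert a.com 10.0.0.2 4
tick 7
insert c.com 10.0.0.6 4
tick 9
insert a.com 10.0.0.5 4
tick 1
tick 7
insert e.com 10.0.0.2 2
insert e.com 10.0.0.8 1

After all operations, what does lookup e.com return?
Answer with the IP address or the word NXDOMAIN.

Op 1: insert c.com -> 10.0.0.8 (expiry=0+1=1). clock=0
Op 2: insert e.com -> 10.0.0.6 (expiry=0+4=4). clock=0
Op 3: insert b.com -> 10.0.0.1 (expiry=0+5=5). clock=0
Op 4: insert a.com -> 10.0.0.5 (expiry=0+3=3). clock=0
Op 5: tick 6 -> clock=6. purged={a.com,b.com,c.com,e.com}
Op 6: tick 4 -> clock=10.
Op 7: insert a.com -> 10.0.0.2 (expiry=10+4=14). clock=10
Op 8: tick 7 -> clock=17. purged={a.com}
Op 9: insert c.com -> 10.0.0.6 (expiry=17+4=21). clock=17
Op 10: tick 9 -> clock=26. purged={c.com}
Op 11: insert a.com -> 10.0.0.5 (expiry=26+4=30). clock=26
Op 12: tick 1 -> clock=27.
Op 13: tick 7 -> clock=34. purged={a.com}
Op 14: insert e.com -> 10.0.0.2 (expiry=34+2=36). clock=34
Op 15: insert e.com -> 10.0.0.8 (expiry=34+1=35). clock=34
lookup e.com: present, ip=10.0.0.8 expiry=35 > clock=34

Answer: 10.0.0.8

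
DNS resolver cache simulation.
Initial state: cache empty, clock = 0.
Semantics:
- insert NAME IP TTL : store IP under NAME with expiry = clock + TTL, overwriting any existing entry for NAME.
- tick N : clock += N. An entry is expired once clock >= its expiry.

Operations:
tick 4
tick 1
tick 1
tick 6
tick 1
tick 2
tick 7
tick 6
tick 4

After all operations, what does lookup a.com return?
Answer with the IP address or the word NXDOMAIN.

Answer: NXDOMAIN

Derivation:
Op 1: tick 4 -> clock=4.
Op 2: tick 1 -> clock=5.
Op 3: tick 1 -> clock=6.
Op 4: tick 6 -> clock=12.
Op 5: tick 1 -> clock=13.
Op 6: tick 2 -> clock=15.
Op 7: tick 7 -> clock=22.
Op 8: tick 6 -> clock=28.
Op 9: tick 4 -> clock=32.
lookup a.com: not in cache (expired or never inserted)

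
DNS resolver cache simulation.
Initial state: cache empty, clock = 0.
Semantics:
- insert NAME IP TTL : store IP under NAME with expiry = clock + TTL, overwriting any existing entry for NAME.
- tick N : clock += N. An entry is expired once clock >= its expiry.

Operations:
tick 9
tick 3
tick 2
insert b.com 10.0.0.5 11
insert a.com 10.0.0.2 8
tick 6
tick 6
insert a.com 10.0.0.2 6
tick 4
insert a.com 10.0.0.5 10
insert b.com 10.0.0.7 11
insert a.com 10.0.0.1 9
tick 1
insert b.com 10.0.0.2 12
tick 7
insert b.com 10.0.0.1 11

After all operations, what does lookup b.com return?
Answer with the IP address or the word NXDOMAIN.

Op 1: tick 9 -> clock=9.
Op 2: tick 3 -> clock=12.
Op 3: tick 2 -> clock=14.
Op 4: insert b.com -> 10.0.0.5 (expiry=14+11=25). clock=14
Op 5: insert a.com -> 10.0.0.2 (expiry=14+8=22). clock=14
Op 6: tick 6 -> clock=20.
Op 7: tick 6 -> clock=26. purged={a.com,b.com}
Op 8: insert a.com -> 10.0.0.2 (expiry=26+6=32). clock=26
Op 9: tick 4 -> clock=30.
Op 10: insert a.com -> 10.0.0.5 (expiry=30+10=40). clock=30
Op 11: insert b.com -> 10.0.0.7 (expiry=30+11=41). clock=30
Op 12: insert a.com -> 10.0.0.1 (expiry=30+9=39). clock=30
Op 13: tick 1 -> clock=31.
Op 14: insert b.com -> 10.0.0.2 (expiry=31+12=43). clock=31
Op 15: tick 7 -> clock=38.
Op 16: insert b.com -> 10.0.0.1 (expiry=38+11=49). clock=38
lookup b.com: present, ip=10.0.0.1 expiry=49 > clock=38

Answer: 10.0.0.1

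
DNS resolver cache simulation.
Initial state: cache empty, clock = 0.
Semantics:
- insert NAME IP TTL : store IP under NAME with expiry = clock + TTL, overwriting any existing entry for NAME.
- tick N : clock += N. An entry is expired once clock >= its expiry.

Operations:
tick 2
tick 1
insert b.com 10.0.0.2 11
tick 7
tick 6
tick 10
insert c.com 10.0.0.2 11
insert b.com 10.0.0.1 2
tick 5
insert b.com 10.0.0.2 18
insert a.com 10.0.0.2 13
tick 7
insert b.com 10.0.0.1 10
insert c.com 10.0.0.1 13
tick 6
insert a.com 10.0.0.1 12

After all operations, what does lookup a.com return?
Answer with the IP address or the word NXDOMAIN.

Op 1: tick 2 -> clock=2.
Op 2: tick 1 -> clock=3.
Op 3: insert b.com -> 10.0.0.2 (expiry=3+11=14). clock=3
Op 4: tick 7 -> clock=10.
Op 5: tick 6 -> clock=16. purged={b.com}
Op 6: tick 10 -> clock=26.
Op 7: insert c.com -> 10.0.0.2 (expiry=26+11=37). clock=26
Op 8: insert b.com -> 10.0.0.1 (expiry=26+2=28). clock=26
Op 9: tick 5 -> clock=31. purged={b.com}
Op 10: insert b.com -> 10.0.0.2 (expiry=31+18=49). clock=31
Op 11: insert a.com -> 10.0.0.2 (expiry=31+13=44). clock=31
Op 12: tick 7 -> clock=38. purged={c.com}
Op 13: insert b.com -> 10.0.0.1 (expiry=38+10=48). clock=38
Op 14: insert c.com -> 10.0.0.1 (expiry=38+13=51). clock=38
Op 15: tick 6 -> clock=44. purged={a.com}
Op 16: insert a.com -> 10.0.0.1 (expiry=44+12=56). clock=44
lookup a.com: present, ip=10.0.0.1 expiry=56 > clock=44

Answer: 10.0.0.1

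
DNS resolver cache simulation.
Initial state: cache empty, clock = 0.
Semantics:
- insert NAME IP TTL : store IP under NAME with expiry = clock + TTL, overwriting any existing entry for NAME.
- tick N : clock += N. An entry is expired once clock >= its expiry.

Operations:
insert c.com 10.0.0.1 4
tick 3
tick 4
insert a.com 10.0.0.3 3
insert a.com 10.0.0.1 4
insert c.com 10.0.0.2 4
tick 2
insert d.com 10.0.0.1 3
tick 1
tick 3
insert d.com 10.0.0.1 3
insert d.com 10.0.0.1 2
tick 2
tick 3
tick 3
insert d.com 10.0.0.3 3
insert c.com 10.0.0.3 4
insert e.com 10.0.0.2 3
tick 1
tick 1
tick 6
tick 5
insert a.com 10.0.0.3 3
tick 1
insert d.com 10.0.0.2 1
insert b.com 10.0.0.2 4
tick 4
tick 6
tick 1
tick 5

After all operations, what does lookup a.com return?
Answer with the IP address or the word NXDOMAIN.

Answer: NXDOMAIN

Derivation:
Op 1: insert c.com -> 10.0.0.1 (expiry=0+4=4). clock=0
Op 2: tick 3 -> clock=3.
Op 3: tick 4 -> clock=7. purged={c.com}
Op 4: insert a.com -> 10.0.0.3 (expiry=7+3=10). clock=7
Op 5: insert a.com -> 10.0.0.1 (expiry=7+4=11). clock=7
Op 6: insert c.com -> 10.0.0.2 (expiry=7+4=11). clock=7
Op 7: tick 2 -> clock=9.
Op 8: insert d.com -> 10.0.0.1 (expiry=9+3=12). clock=9
Op 9: tick 1 -> clock=10.
Op 10: tick 3 -> clock=13. purged={a.com,c.com,d.com}
Op 11: insert d.com -> 10.0.0.1 (expiry=13+3=16). clock=13
Op 12: insert d.com -> 10.0.0.1 (expiry=13+2=15). clock=13
Op 13: tick 2 -> clock=15. purged={d.com}
Op 14: tick 3 -> clock=18.
Op 15: tick 3 -> clock=21.
Op 16: insert d.com -> 10.0.0.3 (expiry=21+3=24). clock=21
Op 17: insert c.com -> 10.0.0.3 (expiry=21+4=25). clock=21
Op 18: insert e.com -> 10.0.0.2 (expiry=21+3=24). clock=21
Op 19: tick 1 -> clock=22.
Op 20: tick 1 -> clock=23.
Op 21: tick 6 -> clock=29. purged={c.com,d.com,e.com}
Op 22: tick 5 -> clock=34.
Op 23: insert a.com -> 10.0.0.3 (expiry=34+3=37). clock=34
Op 24: tick 1 -> clock=35.
Op 25: insert d.com -> 10.0.0.2 (expiry=35+1=36). clock=35
Op 26: insert b.com -> 10.0.0.2 (expiry=35+4=39). clock=35
Op 27: tick 4 -> clock=39. purged={a.com,b.com,d.com}
Op 28: tick 6 -> clock=45.
Op 29: tick 1 -> clock=46.
Op 30: tick 5 -> clock=51.
lookup a.com: not in cache (expired or never inserted)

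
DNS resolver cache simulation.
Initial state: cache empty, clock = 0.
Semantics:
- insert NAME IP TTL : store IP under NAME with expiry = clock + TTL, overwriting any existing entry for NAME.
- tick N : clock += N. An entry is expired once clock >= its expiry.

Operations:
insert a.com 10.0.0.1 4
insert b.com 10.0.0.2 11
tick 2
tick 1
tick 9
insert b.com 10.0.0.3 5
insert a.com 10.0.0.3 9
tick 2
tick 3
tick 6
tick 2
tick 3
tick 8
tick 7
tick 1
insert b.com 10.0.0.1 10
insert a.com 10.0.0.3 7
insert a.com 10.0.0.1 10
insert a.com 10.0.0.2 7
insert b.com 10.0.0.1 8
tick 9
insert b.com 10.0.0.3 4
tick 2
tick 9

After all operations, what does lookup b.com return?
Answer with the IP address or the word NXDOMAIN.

Answer: NXDOMAIN

Derivation:
Op 1: insert a.com -> 10.0.0.1 (expiry=0+4=4). clock=0
Op 2: insert b.com -> 10.0.0.2 (expiry=0+11=11). clock=0
Op 3: tick 2 -> clock=2.
Op 4: tick 1 -> clock=3.
Op 5: tick 9 -> clock=12. purged={a.com,b.com}
Op 6: insert b.com -> 10.0.0.3 (expiry=12+5=17). clock=12
Op 7: insert a.com -> 10.0.0.3 (expiry=12+9=21). clock=12
Op 8: tick 2 -> clock=14.
Op 9: tick 3 -> clock=17. purged={b.com}
Op 10: tick 6 -> clock=23. purged={a.com}
Op 11: tick 2 -> clock=25.
Op 12: tick 3 -> clock=28.
Op 13: tick 8 -> clock=36.
Op 14: tick 7 -> clock=43.
Op 15: tick 1 -> clock=44.
Op 16: insert b.com -> 10.0.0.1 (expiry=44+10=54). clock=44
Op 17: insert a.com -> 10.0.0.3 (expiry=44+7=51). clock=44
Op 18: insert a.com -> 10.0.0.1 (expiry=44+10=54). clock=44
Op 19: insert a.com -> 10.0.0.2 (expiry=44+7=51). clock=44
Op 20: insert b.com -> 10.0.0.1 (expiry=44+8=52). clock=44
Op 21: tick 9 -> clock=53. purged={a.com,b.com}
Op 22: insert b.com -> 10.0.0.3 (expiry=53+4=57). clock=53
Op 23: tick 2 -> clock=55.
Op 24: tick 9 -> clock=64. purged={b.com}
lookup b.com: not in cache (expired or never inserted)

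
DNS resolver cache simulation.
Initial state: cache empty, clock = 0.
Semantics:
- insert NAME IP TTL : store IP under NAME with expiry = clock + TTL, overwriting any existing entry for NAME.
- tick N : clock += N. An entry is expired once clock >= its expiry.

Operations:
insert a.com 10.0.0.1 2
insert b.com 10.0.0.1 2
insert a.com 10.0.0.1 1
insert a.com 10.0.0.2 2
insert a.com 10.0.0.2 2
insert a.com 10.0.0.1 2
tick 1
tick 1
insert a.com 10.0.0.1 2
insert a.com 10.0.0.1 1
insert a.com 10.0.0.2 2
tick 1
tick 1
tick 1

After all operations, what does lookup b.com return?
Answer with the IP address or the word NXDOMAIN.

Answer: NXDOMAIN

Derivation:
Op 1: insert a.com -> 10.0.0.1 (expiry=0+2=2). clock=0
Op 2: insert b.com -> 10.0.0.1 (expiry=0+2=2). clock=0
Op 3: insert a.com -> 10.0.0.1 (expiry=0+1=1). clock=0
Op 4: insert a.com -> 10.0.0.2 (expiry=0+2=2). clock=0
Op 5: insert a.com -> 10.0.0.2 (expiry=0+2=2). clock=0
Op 6: insert a.com -> 10.0.0.1 (expiry=0+2=2). clock=0
Op 7: tick 1 -> clock=1.
Op 8: tick 1 -> clock=2. purged={a.com,b.com}
Op 9: insert a.com -> 10.0.0.1 (expiry=2+2=4). clock=2
Op 10: insert a.com -> 10.0.0.1 (expiry=2+1=3). clock=2
Op 11: insert a.com -> 10.0.0.2 (expiry=2+2=4). clock=2
Op 12: tick 1 -> clock=3.
Op 13: tick 1 -> clock=4. purged={a.com}
Op 14: tick 1 -> clock=5.
lookup b.com: not in cache (expired or never inserted)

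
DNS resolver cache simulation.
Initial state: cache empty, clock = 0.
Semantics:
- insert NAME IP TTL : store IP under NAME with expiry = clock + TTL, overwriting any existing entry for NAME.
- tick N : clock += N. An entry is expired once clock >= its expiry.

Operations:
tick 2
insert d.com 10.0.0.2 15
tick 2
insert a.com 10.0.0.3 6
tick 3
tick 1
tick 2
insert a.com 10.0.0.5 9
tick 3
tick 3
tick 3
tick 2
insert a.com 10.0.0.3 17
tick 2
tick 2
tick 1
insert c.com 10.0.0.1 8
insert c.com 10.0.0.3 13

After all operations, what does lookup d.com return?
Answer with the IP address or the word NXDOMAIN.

Op 1: tick 2 -> clock=2.
Op 2: insert d.com -> 10.0.0.2 (expiry=2+15=17). clock=2
Op 3: tick 2 -> clock=4.
Op 4: insert a.com -> 10.0.0.3 (expiry=4+6=10). clock=4
Op 5: tick 3 -> clock=7.
Op 6: tick 1 -> clock=8.
Op 7: tick 2 -> clock=10. purged={a.com}
Op 8: insert a.com -> 10.0.0.5 (expiry=10+9=19). clock=10
Op 9: tick 3 -> clock=13.
Op 10: tick 3 -> clock=16.
Op 11: tick 3 -> clock=19. purged={a.com,d.com}
Op 12: tick 2 -> clock=21.
Op 13: insert a.com -> 10.0.0.3 (expiry=21+17=38). clock=21
Op 14: tick 2 -> clock=23.
Op 15: tick 2 -> clock=25.
Op 16: tick 1 -> clock=26.
Op 17: insert c.com -> 10.0.0.1 (expiry=26+8=34). clock=26
Op 18: insert c.com -> 10.0.0.3 (expiry=26+13=39). clock=26
lookup d.com: not in cache (expired or never inserted)

Answer: NXDOMAIN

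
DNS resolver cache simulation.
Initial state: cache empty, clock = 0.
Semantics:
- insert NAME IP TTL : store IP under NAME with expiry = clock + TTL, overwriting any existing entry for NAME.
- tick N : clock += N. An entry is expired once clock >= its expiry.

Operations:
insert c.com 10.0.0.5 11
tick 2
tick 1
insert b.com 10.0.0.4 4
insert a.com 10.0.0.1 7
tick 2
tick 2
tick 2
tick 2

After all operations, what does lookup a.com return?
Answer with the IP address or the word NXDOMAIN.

Op 1: insert c.com -> 10.0.0.5 (expiry=0+11=11). clock=0
Op 2: tick 2 -> clock=2.
Op 3: tick 1 -> clock=3.
Op 4: insert b.com -> 10.0.0.4 (expiry=3+4=7). clock=3
Op 5: insert a.com -> 10.0.0.1 (expiry=3+7=10). clock=3
Op 6: tick 2 -> clock=5.
Op 7: tick 2 -> clock=7. purged={b.com}
Op 8: tick 2 -> clock=9.
Op 9: tick 2 -> clock=11. purged={a.com,c.com}
lookup a.com: not in cache (expired or never inserted)

Answer: NXDOMAIN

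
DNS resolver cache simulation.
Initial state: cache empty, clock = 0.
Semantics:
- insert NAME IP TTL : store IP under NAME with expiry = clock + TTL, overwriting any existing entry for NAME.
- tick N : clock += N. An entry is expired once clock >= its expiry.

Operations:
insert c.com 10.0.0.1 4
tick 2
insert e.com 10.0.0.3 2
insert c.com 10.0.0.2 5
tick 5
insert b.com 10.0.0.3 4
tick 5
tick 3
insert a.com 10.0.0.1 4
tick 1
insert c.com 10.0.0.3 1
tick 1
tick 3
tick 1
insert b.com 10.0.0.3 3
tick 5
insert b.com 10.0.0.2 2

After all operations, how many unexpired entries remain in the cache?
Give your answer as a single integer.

Answer: 1

Derivation:
Op 1: insert c.com -> 10.0.0.1 (expiry=0+4=4). clock=0
Op 2: tick 2 -> clock=2.
Op 3: insert e.com -> 10.0.0.3 (expiry=2+2=4). clock=2
Op 4: insert c.com -> 10.0.0.2 (expiry=2+5=7). clock=2
Op 5: tick 5 -> clock=7. purged={c.com,e.com}
Op 6: insert b.com -> 10.0.0.3 (expiry=7+4=11). clock=7
Op 7: tick 5 -> clock=12. purged={b.com}
Op 8: tick 3 -> clock=15.
Op 9: insert a.com -> 10.0.0.1 (expiry=15+4=19). clock=15
Op 10: tick 1 -> clock=16.
Op 11: insert c.com -> 10.0.0.3 (expiry=16+1=17). clock=16
Op 12: tick 1 -> clock=17. purged={c.com}
Op 13: tick 3 -> clock=20. purged={a.com}
Op 14: tick 1 -> clock=21.
Op 15: insert b.com -> 10.0.0.3 (expiry=21+3=24). clock=21
Op 16: tick 5 -> clock=26. purged={b.com}
Op 17: insert b.com -> 10.0.0.2 (expiry=26+2=28). clock=26
Final cache (unexpired): {b.com} -> size=1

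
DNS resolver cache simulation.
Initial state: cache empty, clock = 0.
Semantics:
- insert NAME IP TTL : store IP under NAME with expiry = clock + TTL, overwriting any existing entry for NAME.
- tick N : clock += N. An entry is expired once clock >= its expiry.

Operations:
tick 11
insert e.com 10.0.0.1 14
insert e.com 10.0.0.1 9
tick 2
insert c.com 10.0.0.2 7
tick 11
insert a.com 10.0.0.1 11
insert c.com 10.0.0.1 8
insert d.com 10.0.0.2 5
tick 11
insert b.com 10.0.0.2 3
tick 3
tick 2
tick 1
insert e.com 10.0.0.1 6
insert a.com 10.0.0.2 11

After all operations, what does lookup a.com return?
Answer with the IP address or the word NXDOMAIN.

Op 1: tick 11 -> clock=11.
Op 2: insert e.com -> 10.0.0.1 (expiry=11+14=25). clock=11
Op 3: insert e.com -> 10.0.0.1 (expiry=11+9=20). clock=11
Op 4: tick 2 -> clock=13.
Op 5: insert c.com -> 10.0.0.2 (expiry=13+7=20). clock=13
Op 6: tick 11 -> clock=24. purged={c.com,e.com}
Op 7: insert a.com -> 10.0.0.1 (expiry=24+11=35). clock=24
Op 8: insert c.com -> 10.0.0.1 (expiry=24+8=32). clock=24
Op 9: insert d.com -> 10.0.0.2 (expiry=24+5=29). clock=24
Op 10: tick 11 -> clock=35. purged={a.com,c.com,d.com}
Op 11: insert b.com -> 10.0.0.2 (expiry=35+3=38). clock=35
Op 12: tick 3 -> clock=38. purged={b.com}
Op 13: tick 2 -> clock=40.
Op 14: tick 1 -> clock=41.
Op 15: insert e.com -> 10.0.0.1 (expiry=41+6=47). clock=41
Op 16: insert a.com -> 10.0.0.2 (expiry=41+11=52). clock=41
lookup a.com: present, ip=10.0.0.2 expiry=52 > clock=41

Answer: 10.0.0.2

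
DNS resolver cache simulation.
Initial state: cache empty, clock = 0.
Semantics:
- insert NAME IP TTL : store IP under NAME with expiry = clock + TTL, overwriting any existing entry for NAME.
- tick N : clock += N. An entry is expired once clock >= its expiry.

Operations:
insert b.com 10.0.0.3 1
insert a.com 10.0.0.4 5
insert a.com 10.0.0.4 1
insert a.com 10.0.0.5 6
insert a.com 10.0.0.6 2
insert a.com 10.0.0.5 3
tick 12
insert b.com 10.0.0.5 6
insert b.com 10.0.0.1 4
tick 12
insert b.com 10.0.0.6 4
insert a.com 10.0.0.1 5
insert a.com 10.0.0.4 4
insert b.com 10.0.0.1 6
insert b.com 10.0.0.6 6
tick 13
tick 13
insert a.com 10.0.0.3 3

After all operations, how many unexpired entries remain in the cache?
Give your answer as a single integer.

Op 1: insert b.com -> 10.0.0.3 (expiry=0+1=1). clock=0
Op 2: insert a.com -> 10.0.0.4 (expiry=0+5=5). clock=0
Op 3: insert a.com -> 10.0.0.4 (expiry=0+1=1). clock=0
Op 4: insert a.com -> 10.0.0.5 (expiry=0+6=6). clock=0
Op 5: insert a.com -> 10.0.0.6 (expiry=0+2=2). clock=0
Op 6: insert a.com -> 10.0.0.5 (expiry=0+3=3). clock=0
Op 7: tick 12 -> clock=12. purged={a.com,b.com}
Op 8: insert b.com -> 10.0.0.5 (expiry=12+6=18). clock=12
Op 9: insert b.com -> 10.0.0.1 (expiry=12+4=16). clock=12
Op 10: tick 12 -> clock=24. purged={b.com}
Op 11: insert b.com -> 10.0.0.6 (expiry=24+4=28). clock=24
Op 12: insert a.com -> 10.0.0.1 (expiry=24+5=29). clock=24
Op 13: insert a.com -> 10.0.0.4 (expiry=24+4=28). clock=24
Op 14: insert b.com -> 10.0.0.1 (expiry=24+6=30). clock=24
Op 15: insert b.com -> 10.0.0.6 (expiry=24+6=30). clock=24
Op 16: tick 13 -> clock=37. purged={a.com,b.com}
Op 17: tick 13 -> clock=50.
Op 18: insert a.com -> 10.0.0.3 (expiry=50+3=53). clock=50
Final cache (unexpired): {a.com} -> size=1

Answer: 1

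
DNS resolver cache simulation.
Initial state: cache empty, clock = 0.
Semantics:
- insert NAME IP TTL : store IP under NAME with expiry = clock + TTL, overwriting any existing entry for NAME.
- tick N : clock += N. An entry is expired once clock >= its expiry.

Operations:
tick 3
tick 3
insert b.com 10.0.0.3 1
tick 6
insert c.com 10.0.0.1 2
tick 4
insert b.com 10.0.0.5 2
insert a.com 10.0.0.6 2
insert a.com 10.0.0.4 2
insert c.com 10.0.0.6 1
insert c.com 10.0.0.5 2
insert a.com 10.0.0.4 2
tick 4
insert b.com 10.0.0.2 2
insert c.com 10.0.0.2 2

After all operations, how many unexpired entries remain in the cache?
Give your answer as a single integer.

Op 1: tick 3 -> clock=3.
Op 2: tick 3 -> clock=6.
Op 3: insert b.com -> 10.0.0.3 (expiry=6+1=7). clock=6
Op 4: tick 6 -> clock=12. purged={b.com}
Op 5: insert c.com -> 10.0.0.1 (expiry=12+2=14). clock=12
Op 6: tick 4 -> clock=16. purged={c.com}
Op 7: insert b.com -> 10.0.0.5 (expiry=16+2=18). clock=16
Op 8: insert a.com -> 10.0.0.6 (expiry=16+2=18). clock=16
Op 9: insert a.com -> 10.0.0.4 (expiry=16+2=18). clock=16
Op 10: insert c.com -> 10.0.0.6 (expiry=16+1=17). clock=16
Op 11: insert c.com -> 10.0.0.5 (expiry=16+2=18). clock=16
Op 12: insert a.com -> 10.0.0.4 (expiry=16+2=18). clock=16
Op 13: tick 4 -> clock=20. purged={a.com,b.com,c.com}
Op 14: insert b.com -> 10.0.0.2 (expiry=20+2=22). clock=20
Op 15: insert c.com -> 10.0.0.2 (expiry=20+2=22). clock=20
Final cache (unexpired): {b.com,c.com} -> size=2

Answer: 2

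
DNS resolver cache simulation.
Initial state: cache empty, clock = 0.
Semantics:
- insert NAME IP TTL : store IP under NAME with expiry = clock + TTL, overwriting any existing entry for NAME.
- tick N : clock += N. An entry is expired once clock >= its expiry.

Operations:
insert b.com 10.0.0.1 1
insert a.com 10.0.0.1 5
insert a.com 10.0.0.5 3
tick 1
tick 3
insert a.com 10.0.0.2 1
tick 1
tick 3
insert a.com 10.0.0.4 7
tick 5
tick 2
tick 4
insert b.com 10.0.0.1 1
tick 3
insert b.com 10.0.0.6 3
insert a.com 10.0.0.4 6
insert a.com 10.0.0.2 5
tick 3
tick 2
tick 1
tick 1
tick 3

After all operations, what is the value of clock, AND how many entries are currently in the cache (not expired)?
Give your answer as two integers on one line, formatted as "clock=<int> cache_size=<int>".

Op 1: insert b.com -> 10.0.0.1 (expiry=0+1=1). clock=0
Op 2: insert a.com -> 10.0.0.1 (expiry=0+5=5). clock=0
Op 3: insert a.com -> 10.0.0.5 (expiry=0+3=3). clock=0
Op 4: tick 1 -> clock=1. purged={b.com}
Op 5: tick 3 -> clock=4. purged={a.com}
Op 6: insert a.com -> 10.0.0.2 (expiry=4+1=5). clock=4
Op 7: tick 1 -> clock=5. purged={a.com}
Op 8: tick 3 -> clock=8.
Op 9: insert a.com -> 10.0.0.4 (expiry=8+7=15). clock=8
Op 10: tick 5 -> clock=13.
Op 11: tick 2 -> clock=15. purged={a.com}
Op 12: tick 4 -> clock=19.
Op 13: insert b.com -> 10.0.0.1 (expiry=19+1=20). clock=19
Op 14: tick 3 -> clock=22. purged={b.com}
Op 15: insert b.com -> 10.0.0.6 (expiry=22+3=25). clock=22
Op 16: insert a.com -> 10.0.0.4 (expiry=22+6=28). clock=22
Op 17: insert a.com -> 10.0.0.2 (expiry=22+5=27). clock=22
Op 18: tick 3 -> clock=25. purged={b.com}
Op 19: tick 2 -> clock=27. purged={a.com}
Op 20: tick 1 -> clock=28.
Op 21: tick 1 -> clock=29.
Op 22: tick 3 -> clock=32.
Final clock = 32
Final cache (unexpired): {} -> size=0

Answer: clock=32 cache_size=0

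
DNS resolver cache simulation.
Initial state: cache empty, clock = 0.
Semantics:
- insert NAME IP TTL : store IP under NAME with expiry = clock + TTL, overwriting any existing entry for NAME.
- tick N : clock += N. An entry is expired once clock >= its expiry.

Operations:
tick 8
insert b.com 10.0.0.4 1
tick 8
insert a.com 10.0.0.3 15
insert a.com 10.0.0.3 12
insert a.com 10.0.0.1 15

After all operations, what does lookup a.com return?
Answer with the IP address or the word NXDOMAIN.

Answer: 10.0.0.1

Derivation:
Op 1: tick 8 -> clock=8.
Op 2: insert b.com -> 10.0.0.4 (expiry=8+1=9). clock=8
Op 3: tick 8 -> clock=16. purged={b.com}
Op 4: insert a.com -> 10.0.0.3 (expiry=16+15=31). clock=16
Op 5: insert a.com -> 10.0.0.3 (expiry=16+12=28). clock=16
Op 6: insert a.com -> 10.0.0.1 (expiry=16+15=31). clock=16
lookup a.com: present, ip=10.0.0.1 expiry=31 > clock=16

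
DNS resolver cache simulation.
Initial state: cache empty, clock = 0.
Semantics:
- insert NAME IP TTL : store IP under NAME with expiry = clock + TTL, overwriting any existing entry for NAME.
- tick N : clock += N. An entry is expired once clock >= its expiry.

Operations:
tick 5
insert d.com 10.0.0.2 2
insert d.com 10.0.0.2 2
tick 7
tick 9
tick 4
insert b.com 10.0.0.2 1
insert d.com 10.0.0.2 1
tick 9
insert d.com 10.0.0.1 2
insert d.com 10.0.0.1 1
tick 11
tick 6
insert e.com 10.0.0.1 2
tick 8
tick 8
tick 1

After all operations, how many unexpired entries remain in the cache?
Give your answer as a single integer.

Answer: 0

Derivation:
Op 1: tick 5 -> clock=5.
Op 2: insert d.com -> 10.0.0.2 (expiry=5+2=7). clock=5
Op 3: insert d.com -> 10.0.0.2 (expiry=5+2=7). clock=5
Op 4: tick 7 -> clock=12. purged={d.com}
Op 5: tick 9 -> clock=21.
Op 6: tick 4 -> clock=25.
Op 7: insert b.com -> 10.0.0.2 (expiry=25+1=26). clock=25
Op 8: insert d.com -> 10.0.0.2 (expiry=25+1=26). clock=25
Op 9: tick 9 -> clock=34. purged={b.com,d.com}
Op 10: insert d.com -> 10.0.0.1 (expiry=34+2=36). clock=34
Op 11: insert d.com -> 10.0.0.1 (expiry=34+1=35). clock=34
Op 12: tick 11 -> clock=45. purged={d.com}
Op 13: tick 6 -> clock=51.
Op 14: insert e.com -> 10.0.0.1 (expiry=51+2=53). clock=51
Op 15: tick 8 -> clock=59. purged={e.com}
Op 16: tick 8 -> clock=67.
Op 17: tick 1 -> clock=68.
Final cache (unexpired): {} -> size=0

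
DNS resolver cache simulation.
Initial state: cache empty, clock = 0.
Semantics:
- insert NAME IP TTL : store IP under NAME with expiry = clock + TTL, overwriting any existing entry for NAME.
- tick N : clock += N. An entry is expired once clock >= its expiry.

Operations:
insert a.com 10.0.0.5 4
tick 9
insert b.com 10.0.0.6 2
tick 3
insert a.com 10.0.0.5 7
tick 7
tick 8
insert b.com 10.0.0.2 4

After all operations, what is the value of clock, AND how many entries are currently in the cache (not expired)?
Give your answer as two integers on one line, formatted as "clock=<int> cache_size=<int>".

Answer: clock=27 cache_size=1

Derivation:
Op 1: insert a.com -> 10.0.0.5 (expiry=0+4=4). clock=0
Op 2: tick 9 -> clock=9. purged={a.com}
Op 3: insert b.com -> 10.0.0.6 (expiry=9+2=11). clock=9
Op 4: tick 3 -> clock=12. purged={b.com}
Op 5: insert a.com -> 10.0.0.5 (expiry=12+7=19). clock=12
Op 6: tick 7 -> clock=19. purged={a.com}
Op 7: tick 8 -> clock=27.
Op 8: insert b.com -> 10.0.0.2 (expiry=27+4=31). clock=27
Final clock = 27
Final cache (unexpired): {b.com} -> size=1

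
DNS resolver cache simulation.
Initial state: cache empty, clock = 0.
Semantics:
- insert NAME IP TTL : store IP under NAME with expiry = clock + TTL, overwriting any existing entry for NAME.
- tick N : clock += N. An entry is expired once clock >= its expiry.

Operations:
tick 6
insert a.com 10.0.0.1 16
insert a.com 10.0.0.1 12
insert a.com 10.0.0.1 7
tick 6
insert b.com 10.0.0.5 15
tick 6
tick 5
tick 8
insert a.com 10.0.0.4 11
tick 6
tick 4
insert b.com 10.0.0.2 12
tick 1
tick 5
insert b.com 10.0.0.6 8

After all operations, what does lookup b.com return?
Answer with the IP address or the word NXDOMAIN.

Op 1: tick 6 -> clock=6.
Op 2: insert a.com -> 10.0.0.1 (expiry=6+16=22). clock=6
Op 3: insert a.com -> 10.0.0.1 (expiry=6+12=18). clock=6
Op 4: insert a.com -> 10.0.0.1 (expiry=6+7=13). clock=6
Op 5: tick 6 -> clock=12.
Op 6: insert b.com -> 10.0.0.5 (expiry=12+15=27). clock=12
Op 7: tick 6 -> clock=18. purged={a.com}
Op 8: tick 5 -> clock=23.
Op 9: tick 8 -> clock=31. purged={b.com}
Op 10: insert a.com -> 10.0.0.4 (expiry=31+11=42). clock=31
Op 11: tick 6 -> clock=37.
Op 12: tick 4 -> clock=41.
Op 13: insert b.com -> 10.0.0.2 (expiry=41+12=53). clock=41
Op 14: tick 1 -> clock=42. purged={a.com}
Op 15: tick 5 -> clock=47.
Op 16: insert b.com -> 10.0.0.6 (expiry=47+8=55). clock=47
lookup b.com: present, ip=10.0.0.6 expiry=55 > clock=47

Answer: 10.0.0.6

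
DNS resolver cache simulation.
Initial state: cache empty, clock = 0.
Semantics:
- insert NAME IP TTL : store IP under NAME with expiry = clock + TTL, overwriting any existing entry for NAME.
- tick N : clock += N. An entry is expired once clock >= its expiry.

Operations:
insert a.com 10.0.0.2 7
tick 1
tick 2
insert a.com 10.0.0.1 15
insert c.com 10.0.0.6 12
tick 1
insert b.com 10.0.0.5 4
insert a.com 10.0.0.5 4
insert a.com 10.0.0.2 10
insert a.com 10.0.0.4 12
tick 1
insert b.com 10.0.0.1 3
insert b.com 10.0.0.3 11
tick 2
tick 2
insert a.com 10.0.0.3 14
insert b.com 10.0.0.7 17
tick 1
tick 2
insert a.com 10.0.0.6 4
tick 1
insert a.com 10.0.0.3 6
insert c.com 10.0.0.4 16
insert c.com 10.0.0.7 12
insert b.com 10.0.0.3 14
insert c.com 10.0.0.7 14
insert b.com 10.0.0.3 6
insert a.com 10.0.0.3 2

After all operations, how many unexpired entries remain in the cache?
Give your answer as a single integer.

Answer: 3

Derivation:
Op 1: insert a.com -> 10.0.0.2 (expiry=0+7=7). clock=0
Op 2: tick 1 -> clock=1.
Op 3: tick 2 -> clock=3.
Op 4: insert a.com -> 10.0.0.1 (expiry=3+15=18). clock=3
Op 5: insert c.com -> 10.0.0.6 (expiry=3+12=15). clock=3
Op 6: tick 1 -> clock=4.
Op 7: insert b.com -> 10.0.0.5 (expiry=4+4=8). clock=4
Op 8: insert a.com -> 10.0.0.5 (expiry=4+4=8). clock=4
Op 9: insert a.com -> 10.0.0.2 (expiry=4+10=14). clock=4
Op 10: insert a.com -> 10.0.0.4 (expiry=4+12=16). clock=4
Op 11: tick 1 -> clock=5.
Op 12: insert b.com -> 10.0.0.1 (expiry=5+3=8). clock=5
Op 13: insert b.com -> 10.0.0.3 (expiry=5+11=16). clock=5
Op 14: tick 2 -> clock=7.
Op 15: tick 2 -> clock=9.
Op 16: insert a.com -> 10.0.0.3 (expiry=9+14=23). clock=9
Op 17: insert b.com -> 10.0.0.7 (expiry=9+17=26). clock=9
Op 18: tick 1 -> clock=10.
Op 19: tick 2 -> clock=12.
Op 20: insert a.com -> 10.0.0.6 (expiry=12+4=16). clock=12
Op 21: tick 1 -> clock=13.
Op 22: insert a.com -> 10.0.0.3 (expiry=13+6=19). clock=13
Op 23: insert c.com -> 10.0.0.4 (expiry=13+16=29). clock=13
Op 24: insert c.com -> 10.0.0.7 (expiry=13+12=25). clock=13
Op 25: insert b.com -> 10.0.0.3 (expiry=13+14=27). clock=13
Op 26: insert c.com -> 10.0.0.7 (expiry=13+14=27). clock=13
Op 27: insert b.com -> 10.0.0.3 (expiry=13+6=19). clock=13
Op 28: insert a.com -> 10.0.0.3 (expiry=13+2=15). clock=13
Final cache (unexpired): {a.com,b.com,c.com} -> size=3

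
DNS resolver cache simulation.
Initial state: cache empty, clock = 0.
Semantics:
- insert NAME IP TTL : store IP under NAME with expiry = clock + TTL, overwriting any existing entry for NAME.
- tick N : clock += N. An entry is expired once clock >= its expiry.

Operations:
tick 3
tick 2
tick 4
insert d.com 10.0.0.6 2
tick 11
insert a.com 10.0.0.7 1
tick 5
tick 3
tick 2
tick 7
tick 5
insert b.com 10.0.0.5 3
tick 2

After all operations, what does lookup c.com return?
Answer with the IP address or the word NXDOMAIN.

Answer: NXDOMAIN

Derivation:
Op 1: tick 3 -> clock=3.
Op 2: tick 2 -> clock=5.
Op 3: tick 4 -> clock=9.
Op 4: insert d.com -> 10.0.0.6 (expiry=9+2=11). clock=9
Op 5: tick 11 -> clock=20. purged={d.com}
Op 6: insert a.com -> 10.0.0.7 (expiry=20+1=21). clock=20
Op 7: tick 5 -> clock=25. purged={a.com}
Op 8: tick 3 -> clock=28.
Op 9: tick 2 -> clock=30.
Op 10: tick 7 -> clock=37.
Op 11: tick 5 -> clock=42.
Op 12: insert b.com -> 10.0.0.5 (expiry=42+3=45). clock=42
Op 13: tick 2 -> clock=44.
lookup c.com: not in cache (expired or never inserted)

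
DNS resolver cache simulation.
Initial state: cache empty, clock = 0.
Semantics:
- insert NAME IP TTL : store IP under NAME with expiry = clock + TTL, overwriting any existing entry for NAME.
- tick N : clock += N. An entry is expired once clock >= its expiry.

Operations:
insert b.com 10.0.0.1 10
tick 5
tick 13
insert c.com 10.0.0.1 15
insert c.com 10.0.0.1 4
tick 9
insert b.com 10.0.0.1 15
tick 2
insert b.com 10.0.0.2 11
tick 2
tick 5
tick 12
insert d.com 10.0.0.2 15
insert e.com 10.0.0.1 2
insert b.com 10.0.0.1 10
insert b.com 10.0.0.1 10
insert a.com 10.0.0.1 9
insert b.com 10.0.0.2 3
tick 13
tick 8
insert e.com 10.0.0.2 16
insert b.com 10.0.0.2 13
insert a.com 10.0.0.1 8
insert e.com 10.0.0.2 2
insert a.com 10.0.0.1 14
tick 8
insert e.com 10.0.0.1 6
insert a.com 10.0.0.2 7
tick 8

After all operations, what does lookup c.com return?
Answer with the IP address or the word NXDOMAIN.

Op 1: insert b.com -> 10.0.0.1 (expiry=0+10=10). clock=0
Op 2: tick 5 -> clock=5.
Op 3: tick 13 -> clock=18. purged={b.com}
Op 4: insert c.com -> 10.0.0.1 (expiry=18+15=33). clock=18
Op 5: insert c.com -> 10.0.0.1 (expiry=18+4=22). clock=18
Op 6: tick 9 -> clock=27. purged={c.com}
Op 7: insert b.com -> 10.0.0.1 (expiry=27+15=42). clock=27
Op 8: tick 2 -> clock=29.
Op 9: insert b.com -> 10.0.0.2 (expiry=29+11=40). clock=29
Op 10: tick 2 -> clock=31.
Op 11: tick 5 -> clock=36.
Op 12: tick 12 -> clock=48. purged={b.com}
Op 13: insert d.com -> 10.0.0.2 (expiry=48+15=63). clock=48
Op 14: insert e.com -> 10.0.0.1 (expiry=48+2=50). clock=48
Op 15: insert b.com -> 10.0.0.1 (expiry=48+10=58). clock=48
Op 16: insert b.com -> 10.0.0.1 (expiry=48+10=58). clock=48
Op 17: insert a.com -> 10.0.0.1 (expiry=48+9=57). clock=48
Op 18: insert b.com -> 10.0.0.2 (expiry=48+3=51). clock=48
Op 19: tick 13 -> clock=61. purged={a.com,b.com,e.com}
Op 20: tick 8 -> clock=69. purged={d.com}
Op 21: insert e.com -> 10.0.0.2 (expiry=69+16=85). clock=69
Op 22: insert b.com -> 10.0.0.2 (expiry=69+13=82). clock=69
Op 23: insert a.com -> 10.0.0.1 (expiry=69+8=77). clock=69
Op 24: insert e.com -> 10.0.0.2 (expiry=69+2=71). clock=69
Op 25: insert a.com -> 10.0.0.1 (expiry=69+14=83). clock=69
Op 26: tick 8 -> clock=77. purged={e.com}
Op 27: insert e.com -> 10.0.0.1 (expiry=77+6=83). clock=77
Op 28: insert a.com -> 10.0.0.2 (expiry=77+7=84). clock=77
Op 29: tick 8 -> clock=85. purged={a.com,b.com,e.com}
lookup c.com: not in cache (expired or never inserted)

Answer: NXDOMAIN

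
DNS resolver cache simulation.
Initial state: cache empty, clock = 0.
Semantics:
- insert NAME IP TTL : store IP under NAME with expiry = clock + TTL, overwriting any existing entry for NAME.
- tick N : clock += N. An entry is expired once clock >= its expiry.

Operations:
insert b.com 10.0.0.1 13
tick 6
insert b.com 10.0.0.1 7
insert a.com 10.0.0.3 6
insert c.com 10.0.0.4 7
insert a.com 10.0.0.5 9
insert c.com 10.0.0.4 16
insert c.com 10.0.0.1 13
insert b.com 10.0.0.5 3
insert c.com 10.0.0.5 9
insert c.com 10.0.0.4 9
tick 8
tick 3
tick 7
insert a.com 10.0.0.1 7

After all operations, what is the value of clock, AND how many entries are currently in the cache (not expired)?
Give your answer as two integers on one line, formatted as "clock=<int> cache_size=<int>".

Op 1: insert b.com -> 10.0.0.1 (expiry=0+13=13). clock=0
Op 2: tick 6 -> clock=6.
Op 3: insert b.com -> 10.0.0.1 (expiry=6+7=13). clock=6
Op 4: insert a.com -> 10.0.0.3 (expiry=6+6=12). clock=6
Op 5: insert c.com -> 10.0.0.4 (expiry=6+7=13). clock=6
Op 6: insert a.com -> 10.0.0.5 (expiry=6+9=15). clock=6
Op 7: insert c.com -> 10.0.0.4 (expiry=6+16=22). clock=6
Op 8: insert c.com -> 10.0.0.1 (expiry=6+13=19). clock=6
Op 9: insert b.com -> 10.0.0.5 (expiry=6+3=9). clock=6
Op 10: insert c.com -> 10.0.0.5 (expiry=6+9=15). clock=6
Op 11: insert c.com -> 10.0.0.4 (expiry=6+9=15). clock=6
Op 12: tick 8 -> clock=14. purged={b.com}
Op 13: tick 3 -> clock=17. purged={a.com,c.com}
Op 14: tick 7 -> clock=24.
Op 15: insert a.com -> 10.0.0.1 (expiry=24+7=31). clock=24
Final clock = 24
Final cache (unexpired): {a.com} -> size=1

Answer: clock=24 cache_size=1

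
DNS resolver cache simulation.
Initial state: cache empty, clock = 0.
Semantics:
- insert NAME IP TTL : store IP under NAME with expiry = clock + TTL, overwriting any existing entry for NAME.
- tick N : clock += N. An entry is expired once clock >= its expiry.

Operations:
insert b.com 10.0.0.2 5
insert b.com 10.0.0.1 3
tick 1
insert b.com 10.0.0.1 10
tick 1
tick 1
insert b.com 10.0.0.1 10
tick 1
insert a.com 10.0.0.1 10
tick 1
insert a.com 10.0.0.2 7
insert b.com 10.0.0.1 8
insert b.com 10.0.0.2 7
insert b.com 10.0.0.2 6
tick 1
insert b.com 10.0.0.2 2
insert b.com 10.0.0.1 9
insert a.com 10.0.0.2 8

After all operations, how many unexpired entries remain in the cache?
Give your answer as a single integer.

Answer: 2

Derivation:
Op 1: insert b.com -> 10.0.0.2 (expiry=0+5=5). clock=0
Op 2: insert b.com -> 10.0.0.1 (expiry=0+3=3). clock=0
Op 3: tick 1 -> clock=1.
Op 4: insert b.com -> 10.0.0.1 (expiry=1+10=11). clock=1
Op 5: tick 1 -> clock=2.
Op 6: tick 1 -> clock=3.
Op 7: insert b.com -> 10.0.0.1 (expiry=3+10=13). clock=3
Op 8: tick 1 -> clock=4.
Op 9: insert a.com -> 10.0.0.1 (expiry=4+10=14). clock=4
Op 10: tick 1 -> clock=5.
Op 11: insert a.com -> 10.0.0.2 (expiry=5+7=12). clock=5
Op 12: insert b.com -> 10.0.0.1 (expiry=5+8=13). clock=5
Op 13: insert b.com -> 10.0.0.2 (expiry=5+7=12). clock=5
Op 14: insert b.com -> 10.0.0.2 (expiry=5+6=11). clock=5
Op 15: tick 1 -> clock=6.
Op 16: insert b.com -> 10.0.0.2 (expiry=6+2=8). clock=6
Op 17: insert b.com -> 10.0.0.1 (expiry=6+9=15). clock=6
Op 18: insert a.com -> 10.0.0.2 (expiry=6+8=14). clock=6
Final cache (unexpired): {a.com,b.com} -> size=2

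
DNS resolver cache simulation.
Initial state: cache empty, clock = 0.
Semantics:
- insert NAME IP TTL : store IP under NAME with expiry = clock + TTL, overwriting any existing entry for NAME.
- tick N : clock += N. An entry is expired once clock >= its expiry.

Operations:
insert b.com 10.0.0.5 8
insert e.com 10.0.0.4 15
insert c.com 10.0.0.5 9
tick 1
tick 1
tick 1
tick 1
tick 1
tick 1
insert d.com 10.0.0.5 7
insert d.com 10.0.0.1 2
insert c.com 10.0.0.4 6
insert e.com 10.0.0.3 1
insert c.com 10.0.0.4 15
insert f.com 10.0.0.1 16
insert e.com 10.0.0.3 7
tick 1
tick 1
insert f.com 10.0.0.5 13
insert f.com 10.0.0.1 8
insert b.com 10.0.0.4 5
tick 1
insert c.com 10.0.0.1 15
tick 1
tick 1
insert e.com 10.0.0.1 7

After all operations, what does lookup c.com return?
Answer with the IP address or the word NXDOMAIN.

Answer: 10.0.0.1

Derivation:
Op 1: insert b.com -> 10.0.0.5 (expiry=0+8=8). clock=0
Op 2: insert e.com -> 10.0.0.4 (expiry=0+15=15). clock=0
Op 3: insert c.com -> 10.0.0.5 (expiry=0+9=9). clock=0
Op 4: tick 1 -> clock=1.
Op 5: tick 1 -> clock=2.
Op 6: tick 1 -> clock=3.
Op 7: tick 1 -> clock=4.
Op 8: tick 1 -> clock=5.
Op 9: tick 1 -> clock=6.
Op 10: insert d.com -> 10.0.0.5 (expiry=6+7=13). clock=6
Op 11: insert d.com -> 10.0.0.1 (expiry=6+2=8). clock=6
Op 12: insert c.com -> 10.0.0.4 (expiry=6+6=12). clock=6
Op 13: insert e.com -> 10.0.0.3 (expiry=6+1=7). clock=6
Op 14: insert c.com -> 10.0.0.4 (expiry=6+15=21). clock=6
Op 15: insert f.com -> 10.0.0.1 (expiry=6+16=22). clock=6
Op 16: insert e.com -> 10.0.0.3 (expiry=6+7=13). clock=6
Op 17: tick 1 -> clock=7.
Op 18: tick 1 -> clock=8. purged={b.com,d.com}
Op 19: insert f.com -> 10.0.0.5 (expiry=8+13=21). clock=8
Op 20: insert f.com -> 10.0.0.1 (expiry=8+8=16). clock=8
Op 21: insert b.com -> 10.0.0.4 (expiry=8+5=13). clock=8
Op 22: tick 1 -> clock=9.
Op 23: insert c.com -> 10.0.0.1 (expiry=9+15=24). clock=9
Op 24: tick 1 -> clock=10.
Op 25: tick 1 -> clock=11.
Op 26: insert e.com -> 10.0.0.1 (expiry=11+7=18). clock=11
lookup c.com: present, ip=10.0.0.1 expiry=24 > clock=11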